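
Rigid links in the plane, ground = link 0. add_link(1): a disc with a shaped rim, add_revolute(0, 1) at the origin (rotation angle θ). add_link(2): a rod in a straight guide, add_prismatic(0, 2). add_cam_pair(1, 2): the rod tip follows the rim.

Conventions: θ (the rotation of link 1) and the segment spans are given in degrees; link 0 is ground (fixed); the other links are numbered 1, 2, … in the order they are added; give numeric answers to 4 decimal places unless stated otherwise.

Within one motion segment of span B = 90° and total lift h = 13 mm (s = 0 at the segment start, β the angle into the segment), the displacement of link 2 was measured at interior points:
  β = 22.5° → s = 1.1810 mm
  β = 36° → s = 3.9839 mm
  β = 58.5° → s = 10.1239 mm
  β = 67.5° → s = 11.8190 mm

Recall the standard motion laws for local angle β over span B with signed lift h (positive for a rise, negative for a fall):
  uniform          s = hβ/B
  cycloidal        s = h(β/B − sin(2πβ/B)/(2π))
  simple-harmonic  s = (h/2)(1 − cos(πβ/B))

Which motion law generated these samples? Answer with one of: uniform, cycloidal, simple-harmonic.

candidates at β/B = r: uniform s = h·r (linear in β); cycloidal s = h·(r − sin(2πr)/(2π)); simple-harmonic s = (h/2)(1 − cos(πr))
β=22.5°: printed 1.1810 | uniform 3.2500, cycloidal 1.1810, simple-harmonic 1.9038
β=36°: printed 3.9839 | uniform 5.2000, cycloidal 3.9839, simple-harmonic 4.4914
β=58.5°: printed 10.1239 | uniform 8.4500, cycloidal 10.1239, simple-harmonic 9.4509
β=67.5°: printed 11.8190 | uniform 9.7500, cycloidal 11.8190, simple-harmonic 11.0962
only one law matches every sample → cycloidal

cycloidal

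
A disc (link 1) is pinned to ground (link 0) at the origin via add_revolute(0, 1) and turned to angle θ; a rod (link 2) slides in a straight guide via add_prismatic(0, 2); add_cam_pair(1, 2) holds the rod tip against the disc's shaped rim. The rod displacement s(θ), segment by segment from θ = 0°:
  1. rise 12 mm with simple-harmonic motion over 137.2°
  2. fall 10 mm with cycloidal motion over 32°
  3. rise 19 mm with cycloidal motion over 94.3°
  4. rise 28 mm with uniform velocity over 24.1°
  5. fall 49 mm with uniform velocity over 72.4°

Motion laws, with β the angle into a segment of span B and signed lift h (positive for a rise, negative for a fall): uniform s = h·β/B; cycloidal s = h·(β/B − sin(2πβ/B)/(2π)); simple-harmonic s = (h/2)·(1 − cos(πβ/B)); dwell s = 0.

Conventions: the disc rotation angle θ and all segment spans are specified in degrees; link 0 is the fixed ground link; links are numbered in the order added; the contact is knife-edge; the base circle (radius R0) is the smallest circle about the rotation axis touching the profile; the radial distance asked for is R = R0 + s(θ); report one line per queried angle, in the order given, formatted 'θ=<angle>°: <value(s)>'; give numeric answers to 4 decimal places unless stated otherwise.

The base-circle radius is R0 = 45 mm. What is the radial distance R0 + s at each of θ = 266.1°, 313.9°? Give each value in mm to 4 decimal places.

segment 1 (0° to 137.2°, simple-harmonic, h = 12) is passed completely: s = 0.0000 + (12) = 12.0000
segment 2 (137.2° to 169.2°, cycloidal, h = -10) is passed completely: s = 12.0000 + (-10) = 2.0000
segment 3 (169.2° to 263.5°, cycloidal, h = 19) is passed completely: s = 2.0000 + (19) = 21.0000
θ = 266.1° falls in segment 4 (263.5° to 287.6°, uniform, h = 28): β = 266.1 − 263.5 = 2.6°, B = 24.1°; Δs = 28·2.6/24.1 = 3.0207; s = 21.0000 + 3.0207 = 24.0207
segment 4 (263.5° to 287.6°, uniform, h = 28) is passed completely: s = 21.0000 + (28) = 49.0000
θ = 313.9° falls in segment 5 (287.6° to 360°, uniform, h = -49): β = 313.9 − 287.6 = 26.3°, B = 72.4°; Δs = -49·26.3/72.4 = -17.7997; s = 49.0000 − 17.7997 = 31.2003
θ=266.1°: R = R0 + s = 45 + 24.0207 = 69.0207
θ=313.9°: R = R0 + s = 45 + 31.2003 = 76.2003

θ=266.1°: 69.0207
θ=313.9°: 76.2003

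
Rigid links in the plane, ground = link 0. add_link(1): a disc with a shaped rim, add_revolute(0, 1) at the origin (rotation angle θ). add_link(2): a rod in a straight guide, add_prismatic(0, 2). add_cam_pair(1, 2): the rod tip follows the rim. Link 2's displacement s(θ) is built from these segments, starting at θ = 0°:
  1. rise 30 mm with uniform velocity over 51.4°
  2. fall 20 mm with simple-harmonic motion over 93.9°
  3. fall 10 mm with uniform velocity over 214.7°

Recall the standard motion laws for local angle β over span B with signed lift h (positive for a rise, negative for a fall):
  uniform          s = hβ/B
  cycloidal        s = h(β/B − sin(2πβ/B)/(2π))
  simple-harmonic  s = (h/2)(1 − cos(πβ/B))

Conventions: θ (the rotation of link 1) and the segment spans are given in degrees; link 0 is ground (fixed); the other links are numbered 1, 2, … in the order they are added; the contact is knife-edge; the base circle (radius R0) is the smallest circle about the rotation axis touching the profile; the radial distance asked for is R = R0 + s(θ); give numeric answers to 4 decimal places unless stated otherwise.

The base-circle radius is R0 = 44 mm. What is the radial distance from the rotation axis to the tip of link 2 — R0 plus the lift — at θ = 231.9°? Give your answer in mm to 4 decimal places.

segment 1 (0° to 51.4°, uniform, h = 30) is passed completely: s = 0.0000 + (30) = 30.0000
segment 2 (51.4° to 145.3°, simple-harmonic, h = -20) is passed completely: s = 30.0000 + (-20) = 10.0000
θ = 231.9° falls in segment 3 (145.3° to 360°, uniform, h = -10): β = 231.9 − 145.3 = 86.6°, B = 214.7°; Δs = -10·86.6/214.7 = -4.0335; s = 10.0000 − 4.0335 = 5.9665
R = R0 + s = 44 + 5.9665 = 49.9665

49.9665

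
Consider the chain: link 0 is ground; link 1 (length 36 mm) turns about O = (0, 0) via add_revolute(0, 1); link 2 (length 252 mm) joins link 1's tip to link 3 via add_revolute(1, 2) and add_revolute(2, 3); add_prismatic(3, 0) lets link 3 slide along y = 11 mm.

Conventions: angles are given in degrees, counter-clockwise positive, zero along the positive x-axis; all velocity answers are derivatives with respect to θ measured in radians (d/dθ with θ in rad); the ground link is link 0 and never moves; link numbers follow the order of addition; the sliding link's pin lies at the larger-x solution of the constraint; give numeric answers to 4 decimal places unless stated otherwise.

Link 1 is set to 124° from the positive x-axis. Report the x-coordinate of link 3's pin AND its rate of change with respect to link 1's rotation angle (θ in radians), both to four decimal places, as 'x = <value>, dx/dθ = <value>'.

geometry: r = 36 mm, L = 252 mm, e = 11 mm
crank pin P = (r cos θ, r sin θ) = (-20.130945, 29.845353)
h = r sin θ − e = 29.845353 − 11 = 18.845353
x = r cos θ + √(L² − h²) = -20.130945 + 251.294355 = 231.163410
dx/dθ = −r sin θ − h·r cos θ/√(L² − h²) (θ in radians; h = 18.845353) = -28.335670

x = 231.1634, dx/dθ = -28.3357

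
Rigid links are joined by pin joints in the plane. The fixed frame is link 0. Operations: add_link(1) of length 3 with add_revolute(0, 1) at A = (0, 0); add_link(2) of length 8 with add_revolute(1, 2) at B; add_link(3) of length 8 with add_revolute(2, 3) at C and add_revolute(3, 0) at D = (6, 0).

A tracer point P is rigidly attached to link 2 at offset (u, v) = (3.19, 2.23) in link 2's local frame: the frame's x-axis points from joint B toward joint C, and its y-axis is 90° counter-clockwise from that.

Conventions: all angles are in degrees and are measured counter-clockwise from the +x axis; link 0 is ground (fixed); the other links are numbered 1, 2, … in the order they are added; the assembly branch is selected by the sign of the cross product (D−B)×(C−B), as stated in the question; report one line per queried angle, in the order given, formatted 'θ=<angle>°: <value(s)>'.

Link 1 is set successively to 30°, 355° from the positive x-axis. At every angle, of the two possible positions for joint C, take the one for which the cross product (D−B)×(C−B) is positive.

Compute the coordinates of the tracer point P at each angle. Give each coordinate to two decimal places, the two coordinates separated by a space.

A=(0,0), D=(6.00,0)
θ=30°: B = A + 3.00·(cos30°, sin30°) = (2.5981, 1.5000)
θ=30°: |BD| = 3.7179
θ=30°: circle(B,8.00) ∩ circle(D,8.00): a=1.8590, h=7.7810
θ=30°:   candidates: C₊=(7.4383,7.8696) cross=28.929; C₋=(1.1598,-6.3696) cross=-28.929
θ=30°:   branch + wants cross > 0 → take C=(7.4383,7.8696) (cross=28.929)
θ=30°: ex = (C−B)/|BC| = (0.6050,0.7962); ey = (-0.7962,0.6050)
θ=30°: P = B + 3.19·ex + 2.23·ey = (2.7526,5.3891)
θ=355°: B = A + 3.00·(cos355°, sin355°) = (2.9886, -0.2615)
θ=355°: |BD| = 3.0227
θ=355°: circle(B,8.00) ∩ circle(D,8.00): a=1.5114, h=7.8559
θ=355°:   candidates: C₊=(3.8148,7.6958) cross=23.747; C₋=(5.1738,-7.9572) cross=-23.747
θ=355°:   branch + wants cross > 0 → take C=(3.8148,7.6958) (cross=23.747)
θ=355°: ex = (C−B)/|BC| = (0.1033,0.9947); ey = (-0.9947,0.1033)
θ=355°: P = B + 3.19·ex + 2.23·ey = (1.0999,3.1418)

θ=30°: 2.75 5.39
θ=355°: 1.10 3.14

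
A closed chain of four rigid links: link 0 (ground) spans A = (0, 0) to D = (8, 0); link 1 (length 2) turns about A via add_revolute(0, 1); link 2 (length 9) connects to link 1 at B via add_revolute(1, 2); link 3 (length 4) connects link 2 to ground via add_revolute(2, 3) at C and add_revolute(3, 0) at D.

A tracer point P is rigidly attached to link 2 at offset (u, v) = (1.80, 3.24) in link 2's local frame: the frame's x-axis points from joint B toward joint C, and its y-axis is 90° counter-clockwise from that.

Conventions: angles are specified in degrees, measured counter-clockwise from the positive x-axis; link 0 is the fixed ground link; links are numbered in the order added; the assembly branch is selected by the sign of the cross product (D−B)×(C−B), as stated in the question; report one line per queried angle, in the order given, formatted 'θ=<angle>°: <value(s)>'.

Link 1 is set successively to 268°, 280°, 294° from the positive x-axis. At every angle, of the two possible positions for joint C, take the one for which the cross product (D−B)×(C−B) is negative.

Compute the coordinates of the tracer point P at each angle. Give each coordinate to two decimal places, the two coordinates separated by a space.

A=(0,0), D=(8.00,0)
θ=268°: B = A + 2.00·(cos268°, sin268°) = (-0.0698, -1.9988)
θ=268°: |BD| = 8.3137
θ=268°: circle(B,9.00) ∩ circle(D,4.00): a=8.0661, h=3.9923
θ=268°:   candidates: C₊=(6.7998,3.8157) cross=33.191; C₋=(8.7195,-3.9348) cross=-33.191
θ=268°:   branch - wants cross < 0 → take C=(8.7195,-3.9348) (cross=-33.191)
θ=268°: ex = (C−B)/|BC| = (0.9766,-0.2151); ey = (0.2151,0.9766)
θ=268°: P = B + 1.80·ex + 3.24·ey = (2.3850,0.7782)
θ=280°: B = A + 2.00·(cos280°, sin280°) = (0.3473, -1.9696)
θ=280°: |BD| = 7.9021
θ=280°: circle(B,9.00) ∩ circle(D,4.00): a=8.0639, h=3.9967
θ=280°:   candidates: C₊=(7.1605,3.9109) cross=31.583; C₋=(9.1529,-3.8303) cross=-31.583
θ=280°:   branch - wants cross < 0 → take C=(9.1529,-3.8303) (cross=-31.583)
θ=280°: ex = (C−B)/|BC| = (0.9784,-0.2067); ey = (0.2067,0.9784)
θ=280°: P = B + 1.80·ex + 3.24·ey = (2.7782,0.8283)
θ=294°: B = A + 2.00·(cos294°, sin294°) = (0.8135, -1.8271)
θ=294°: |BD| = 7.4151
θ=294°: circle(B,9.00) ∩ circle(D,4.00): a=8.0905, h=3.9426
θ=294°:   candidates: C₊=(7.6831,3.9874) cross=29.235; C₋=(9.6260,-3.6546) cross=-29.235
θ=294°:   branch - wants cross < 0 → take C=(9.6260,-3.6546) (cross=-29.235)
θ=294°: ex = (C−B)/|BC| = (0.9792,-0.2031); ey = (0.2031,0.9792)
θ=294°: P = B + 1.80·ex + 3.24·ey = (3.2339,0.9799)

θ=268°: 2.39 0.78
θ=280°: 2.78 0.83
θ=294°: 3.23 0.98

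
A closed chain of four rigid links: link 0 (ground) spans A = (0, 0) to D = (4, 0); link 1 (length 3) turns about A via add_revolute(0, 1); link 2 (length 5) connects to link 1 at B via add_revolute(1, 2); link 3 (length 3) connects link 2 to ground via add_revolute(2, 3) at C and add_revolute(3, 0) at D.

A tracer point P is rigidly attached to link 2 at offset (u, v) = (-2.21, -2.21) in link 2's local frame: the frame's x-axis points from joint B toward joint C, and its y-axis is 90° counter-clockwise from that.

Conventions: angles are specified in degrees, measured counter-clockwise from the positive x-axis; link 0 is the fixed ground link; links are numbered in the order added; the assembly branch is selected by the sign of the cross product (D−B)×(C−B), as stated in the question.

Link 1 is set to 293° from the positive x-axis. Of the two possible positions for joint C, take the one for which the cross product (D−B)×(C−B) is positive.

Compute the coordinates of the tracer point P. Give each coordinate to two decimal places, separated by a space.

A=(0,0), D=(4.00,0)
B = A + 3.00·(cos293°, sin293°) = (1.1722, -2.7615)
|BD| = 3.9525
circle(B,5.00) ∩ circle(D,3.00): a=4.0003, h=2.9996
  candidates: C₊=(1.9384,2.1794) cross=11.856; C₋=(6.1299,-2.1127) cross=-11.856
  branch + wants cross > 0 → take C=(1.9384,2.1794) (cross=11.856)
ex = (C−B)/|BC| = (0.1532,0.9882); ey = (-0.9882,0.1532)
P = B + -2.21·ex + -2.21·ey = (3.0174,-5.2841)

3.02 -5.28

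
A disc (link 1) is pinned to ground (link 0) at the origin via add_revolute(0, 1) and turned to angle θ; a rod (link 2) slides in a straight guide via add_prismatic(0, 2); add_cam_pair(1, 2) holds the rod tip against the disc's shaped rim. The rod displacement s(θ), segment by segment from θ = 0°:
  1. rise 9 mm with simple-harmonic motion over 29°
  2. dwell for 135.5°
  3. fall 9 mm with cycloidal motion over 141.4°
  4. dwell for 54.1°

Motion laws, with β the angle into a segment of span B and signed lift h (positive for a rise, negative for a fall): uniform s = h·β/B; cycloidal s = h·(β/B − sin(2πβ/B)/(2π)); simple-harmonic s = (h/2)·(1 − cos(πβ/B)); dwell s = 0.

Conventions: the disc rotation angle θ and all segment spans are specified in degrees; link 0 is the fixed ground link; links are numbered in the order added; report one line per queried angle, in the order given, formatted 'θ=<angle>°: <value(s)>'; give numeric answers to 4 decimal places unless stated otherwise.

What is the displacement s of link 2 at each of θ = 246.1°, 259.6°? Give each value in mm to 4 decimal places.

segment 1 (0° to 29°, simple-harmonic, h = 9) is passed completely: s = 0.0000 + (9) = 9.0000
segment 2 (29° to 164.5°, dwell): s unchanged at 9.0000
θ = 246.1° falls in segment 3 (164.5° to 305.9°, cycloidal, h = -9): β = 246.1 − 164.5 = 81.6°, B = 141.4°; Δs = -9·(0.5771 − sin(2π·0.5771)/(2π)) = -5.8607; s = 9.0000 − 5.8607 = 3.1393
θ = 259.6° falls in segment 3 (164.5° to 305.9°, cycloidal, h = -9): β = 259.6 − 164.5 = 95.1°, B = 141.4°; Δs = -9·(0.6726 − sin(2π·0.6726)/(2π)) = -7.3192; s = 9.0000 − 7.3192 = 1.6808

θ=246.1°: 3.1393
θ=259.6°: 1.6808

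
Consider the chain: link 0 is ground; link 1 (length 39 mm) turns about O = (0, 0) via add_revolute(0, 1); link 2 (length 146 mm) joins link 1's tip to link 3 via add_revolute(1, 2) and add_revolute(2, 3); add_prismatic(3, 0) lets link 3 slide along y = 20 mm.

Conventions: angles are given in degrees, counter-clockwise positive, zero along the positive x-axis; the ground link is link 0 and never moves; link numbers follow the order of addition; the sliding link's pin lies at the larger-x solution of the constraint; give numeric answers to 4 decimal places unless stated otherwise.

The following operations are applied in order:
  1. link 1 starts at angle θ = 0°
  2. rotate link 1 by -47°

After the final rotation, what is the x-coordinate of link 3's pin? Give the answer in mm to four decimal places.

geometry: r = 39 mm, L = 146 mm, e = 20 mm; θ starts at 0°
rotate link 1 by -47°: θ ← 0° -47° = -47°
crank pin P = (r cos θ, r sin θ) = (26.597936, -28.522794)
h = r sin θ − e = -28.522794 − 20 = -48.522794
x = r cos θ + √(L² − h²) = 26.597936 + 137.700902 = 164.298838

164.2988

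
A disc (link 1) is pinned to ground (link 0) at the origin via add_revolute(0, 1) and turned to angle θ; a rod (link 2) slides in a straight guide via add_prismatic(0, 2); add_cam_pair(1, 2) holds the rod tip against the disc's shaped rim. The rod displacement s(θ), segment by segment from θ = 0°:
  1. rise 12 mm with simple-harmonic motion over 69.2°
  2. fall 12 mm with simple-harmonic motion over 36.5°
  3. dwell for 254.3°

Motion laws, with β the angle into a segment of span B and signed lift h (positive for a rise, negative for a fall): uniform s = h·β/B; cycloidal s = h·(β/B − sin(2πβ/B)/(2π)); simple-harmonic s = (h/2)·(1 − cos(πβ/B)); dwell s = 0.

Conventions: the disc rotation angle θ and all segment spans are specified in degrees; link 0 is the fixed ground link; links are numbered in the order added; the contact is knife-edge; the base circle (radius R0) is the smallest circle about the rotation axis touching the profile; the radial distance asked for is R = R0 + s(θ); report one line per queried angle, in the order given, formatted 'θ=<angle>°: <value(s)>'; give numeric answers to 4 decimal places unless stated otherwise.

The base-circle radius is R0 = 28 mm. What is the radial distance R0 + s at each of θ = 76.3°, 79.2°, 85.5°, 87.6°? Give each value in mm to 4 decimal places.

segment 1 (0° to 69.2°, simple-harmonic, h = 12) is passed completely: s = 0.0000 + (12) = 12.0000
θ = 76.3° falls in segment 2 (69.2° to 105.7°, simple-harmonic, h = -12): β = 76.3 − 69.2 = 7.1°, B = 36.5°; Δs = -12/2·(1 − cos(π·0.1945)) = -1.0859; s = 12.0000 − 1.0859 = 10.9141
θ = 79.2° falls in segment 2 (69.2° to 105.7°, simple-harmonic, h = -12): β = 79.2 − 69.2 = 10°, B = 36.5°; Δs = -12/2·(1 − cos(π·0.2740)) = -2.0886; s = 12.0000 − 2.0886 = 9.9114
θ = 85.5° falls in segment 2 (69.2° to 105.7°, simple-harmonic, h = -12): β = 85.5 − 69.2 = 16.3°, B = 36.5°; Δs = -12/2·(1 − cos(π·0.4466)) = -4.9977; s = 12.0000 − 4.9977 = 7.0023
θ = 87.6° falls in segment 2 (69.2° to 105.7°, simple-harmonic, h = -12): β = 87.6 − 69.2 = 18.4°, B = 36.5°; Δs = -12/2·(1 − cos(π·0.5041)) = -6.0775; s = 12.0000 − 6.0775 = 5.9225
θ=76.3°: R = R0 + s = 28 + 10.9141 = 38.9141
θ=79.2°: R = R0 + s = 28 + 9.9114 = 37.9114
θ=85.5°: R = R0 + s = 28 + 7.0023 = 35.0023
θ=87.6°: R = R0 + s = 28 + 5.9225 = 33.9225

θ=76.3°: 38.9141
θ=79.2°: 37.9114
θ=85.5°: 35.0023
θ=87.6°: 33.9225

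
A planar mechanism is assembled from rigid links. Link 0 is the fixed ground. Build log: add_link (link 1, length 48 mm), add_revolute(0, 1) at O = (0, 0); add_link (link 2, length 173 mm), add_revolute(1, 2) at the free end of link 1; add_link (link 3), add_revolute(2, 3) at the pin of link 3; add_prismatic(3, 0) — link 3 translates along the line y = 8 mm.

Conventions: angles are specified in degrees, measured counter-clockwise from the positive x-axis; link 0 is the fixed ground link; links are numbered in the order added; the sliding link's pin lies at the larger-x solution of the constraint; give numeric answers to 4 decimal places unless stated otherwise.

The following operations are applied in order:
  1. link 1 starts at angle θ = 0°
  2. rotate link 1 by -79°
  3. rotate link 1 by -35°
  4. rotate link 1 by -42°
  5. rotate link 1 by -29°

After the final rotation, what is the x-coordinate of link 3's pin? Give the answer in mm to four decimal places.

geometry: r = 48 mm, L = 173 mm, e = 8 mm; θ starts at 0°
rotate link 1 by -79°: θ ← 0° -79° = -79°
rotate link 1 by -35°: θ ← -79° -35° = -114°
rotate link 1 by -42°: θ ← -114° -42° = -156°
rotate link 1 by -29°: θ ← -156° -29° = -185°
crank pin P = (r cos θ, r sin θ) = (-47.817346, 4.183476)
h = r sin θ − e = 4.183476 − 8 = -3.816524
x = r cos θ + √(L² − h²) = -47.817346 + 172.957897 = 125.140552

125.1406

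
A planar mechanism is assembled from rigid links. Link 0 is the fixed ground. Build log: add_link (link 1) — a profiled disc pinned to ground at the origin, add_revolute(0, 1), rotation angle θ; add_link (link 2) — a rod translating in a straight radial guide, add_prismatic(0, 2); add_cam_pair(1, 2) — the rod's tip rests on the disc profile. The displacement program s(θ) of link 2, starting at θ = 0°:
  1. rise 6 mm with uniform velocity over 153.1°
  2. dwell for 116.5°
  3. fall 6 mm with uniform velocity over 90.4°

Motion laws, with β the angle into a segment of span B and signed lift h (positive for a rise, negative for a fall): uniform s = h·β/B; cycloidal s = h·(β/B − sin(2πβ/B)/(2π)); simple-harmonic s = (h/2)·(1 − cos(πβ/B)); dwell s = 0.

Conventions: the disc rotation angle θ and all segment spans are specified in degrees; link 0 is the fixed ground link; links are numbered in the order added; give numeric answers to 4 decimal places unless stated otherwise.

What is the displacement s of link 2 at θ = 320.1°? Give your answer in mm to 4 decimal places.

seg 1 [0°–153.1°] uniform, h=6: full span → s += 6 → s = 6.0000
seg 2 [153.1°–269.6°] dwell: s stays 6.0000
seg 3 [269.6°–360°] uniform, h=-6: θ=320.1° here. β=50.5, B=90.4. -6·50.5/90.4 = -3.3518 → s = 2.6482

2.6482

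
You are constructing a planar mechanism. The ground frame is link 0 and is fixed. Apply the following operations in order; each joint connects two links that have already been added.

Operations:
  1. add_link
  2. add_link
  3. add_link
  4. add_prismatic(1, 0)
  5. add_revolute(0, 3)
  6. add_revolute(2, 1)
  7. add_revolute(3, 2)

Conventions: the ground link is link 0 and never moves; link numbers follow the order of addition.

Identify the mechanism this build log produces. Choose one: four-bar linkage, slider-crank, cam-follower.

links: 4 (incl. ground); joints: 3 revolute, 1 prismatic, 0 higher (cam) pair, forming one closed loop
4 links, 3 revolutes + 1 prismatic in one loop → slider-crank

slider-crank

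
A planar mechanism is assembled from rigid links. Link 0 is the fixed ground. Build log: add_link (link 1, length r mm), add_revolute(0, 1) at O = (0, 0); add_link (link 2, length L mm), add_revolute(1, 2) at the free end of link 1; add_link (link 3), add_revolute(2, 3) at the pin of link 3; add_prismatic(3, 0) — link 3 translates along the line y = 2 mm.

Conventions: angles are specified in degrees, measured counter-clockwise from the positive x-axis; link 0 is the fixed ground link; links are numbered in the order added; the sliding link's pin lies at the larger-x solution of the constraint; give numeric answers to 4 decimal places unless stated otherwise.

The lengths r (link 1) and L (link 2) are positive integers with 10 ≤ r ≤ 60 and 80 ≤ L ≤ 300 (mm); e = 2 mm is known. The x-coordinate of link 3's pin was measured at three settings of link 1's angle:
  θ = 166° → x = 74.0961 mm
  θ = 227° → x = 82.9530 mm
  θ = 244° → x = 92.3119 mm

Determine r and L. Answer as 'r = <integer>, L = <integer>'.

constraint per measurement: (x − r cos θ)² + (r sin θ − e)² = L²
subtracting the θ₁ and θ₂ equations cancels the r² and L² terms:
r = (x₁² − x₂²) / (2[(x₁cos θ₁ + e sin θ₁) − (x₂cos θ₂ + e sin θ₂)]) = 51.9997 → r = 52
L² = (x₁ − r cos θ₁)² + (r sin θ₁ − e)² = 15625.0057 → L = 125.0000 → L = 125
check at θ₃=244°: x = 92.3119 (printed 92.3119) ✓

r = 52, L = 125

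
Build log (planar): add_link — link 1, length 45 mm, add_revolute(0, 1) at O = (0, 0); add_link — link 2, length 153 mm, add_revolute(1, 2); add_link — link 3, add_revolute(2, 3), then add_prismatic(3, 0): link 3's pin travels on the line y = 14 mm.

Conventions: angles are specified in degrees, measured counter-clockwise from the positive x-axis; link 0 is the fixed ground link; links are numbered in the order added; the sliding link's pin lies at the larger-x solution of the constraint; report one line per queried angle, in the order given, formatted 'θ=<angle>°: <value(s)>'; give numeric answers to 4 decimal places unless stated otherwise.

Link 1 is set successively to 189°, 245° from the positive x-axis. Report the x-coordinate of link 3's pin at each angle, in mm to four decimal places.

geometry: r = 45 mm, L = 153 mm, e = 14 mm
θ=189°: crank pin P = (r cos θ, r sin θ) = (-44.445975, -7.039551)
θ=189°: h = r sin θ − e = -7.039551 − 14 = -21.039551
θ=189°: x = r cos θ + √(L² − h²) = -44.445975 + 151.546486 = 107.100510
θ=245°: crank pin P = (r cos θ, r sin θ) = (-19.017822, -40.783850)
θ=245°: h = r sin θ − e = -40.783850 − 14 = -54.783850
θ=245°: x = r cos θ + √(L² − h²) = -19.017822 + 142.855625 = 123.837804

θ=189°: 107.1005
θ=245°: 123.8378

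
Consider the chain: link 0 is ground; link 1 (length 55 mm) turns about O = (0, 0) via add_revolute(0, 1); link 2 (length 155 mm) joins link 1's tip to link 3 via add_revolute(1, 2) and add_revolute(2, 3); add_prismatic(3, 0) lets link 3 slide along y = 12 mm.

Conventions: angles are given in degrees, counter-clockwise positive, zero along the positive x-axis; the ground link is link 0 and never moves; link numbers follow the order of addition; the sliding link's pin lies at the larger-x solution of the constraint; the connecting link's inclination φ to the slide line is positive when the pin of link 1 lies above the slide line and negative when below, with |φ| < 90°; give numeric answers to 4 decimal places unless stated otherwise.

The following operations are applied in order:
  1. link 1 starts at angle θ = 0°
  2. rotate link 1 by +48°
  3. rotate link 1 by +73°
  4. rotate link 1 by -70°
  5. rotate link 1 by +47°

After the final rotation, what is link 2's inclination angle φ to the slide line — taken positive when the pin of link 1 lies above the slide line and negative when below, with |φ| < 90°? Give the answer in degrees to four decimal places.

geometry: r = 55 mm, L = 155 mm, e = 12 mm; θ starts at 0°
rotate link 1 by +48°: θ ← 0° +48° = 48°
rotate link 1 by +73°: θ ← 48° +73° = 121°
rotate link 1 by -70°: θ ← 121° -70° = 51°
rotate link 1 by +47°: θ ← 51° +47° = 98°
h = r sin θ − e = 54.464744 − 12 = 42.464744
sin φ = h / L = 42.464744 / 155 = 0.27396609
φ = arcsin(0.27396609) = 15.900409°

15.9004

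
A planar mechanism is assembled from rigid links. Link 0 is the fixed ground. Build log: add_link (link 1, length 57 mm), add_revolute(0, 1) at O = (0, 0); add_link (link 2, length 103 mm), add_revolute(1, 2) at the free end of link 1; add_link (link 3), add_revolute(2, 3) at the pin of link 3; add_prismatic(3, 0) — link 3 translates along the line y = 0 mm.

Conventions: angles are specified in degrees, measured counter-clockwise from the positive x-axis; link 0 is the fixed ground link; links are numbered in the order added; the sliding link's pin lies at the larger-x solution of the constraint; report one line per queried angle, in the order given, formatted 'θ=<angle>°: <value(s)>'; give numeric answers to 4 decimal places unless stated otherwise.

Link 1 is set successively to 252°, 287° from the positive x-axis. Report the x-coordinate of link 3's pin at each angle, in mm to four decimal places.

geometry: r = 57 mm, L = 103 mm, e = 0 mm
θ=252°: crank pin P = (r cos θ, r sin θ) = (-17.613969, -54.210221)
θ=252°: h = r sin θ − e = -54.210221 − 0 = -54.210221
θ=252°: x = r cos θ + √(L² − h²) = -17.613969 + 87.579974 = 69.966006
θ=287°: crank pin P = (r cos θ, r sin θ) = (16.665187, -54.509371)
θ=287°: h = r sin θ − e = -54.509371 − 0 = -54.509371
θ=287°: x = r cos θ + √(L² − h²) = 16.665187 + 87.394099 = 104.059286

θ=252°: 69.9660
θ=287°: 104.0593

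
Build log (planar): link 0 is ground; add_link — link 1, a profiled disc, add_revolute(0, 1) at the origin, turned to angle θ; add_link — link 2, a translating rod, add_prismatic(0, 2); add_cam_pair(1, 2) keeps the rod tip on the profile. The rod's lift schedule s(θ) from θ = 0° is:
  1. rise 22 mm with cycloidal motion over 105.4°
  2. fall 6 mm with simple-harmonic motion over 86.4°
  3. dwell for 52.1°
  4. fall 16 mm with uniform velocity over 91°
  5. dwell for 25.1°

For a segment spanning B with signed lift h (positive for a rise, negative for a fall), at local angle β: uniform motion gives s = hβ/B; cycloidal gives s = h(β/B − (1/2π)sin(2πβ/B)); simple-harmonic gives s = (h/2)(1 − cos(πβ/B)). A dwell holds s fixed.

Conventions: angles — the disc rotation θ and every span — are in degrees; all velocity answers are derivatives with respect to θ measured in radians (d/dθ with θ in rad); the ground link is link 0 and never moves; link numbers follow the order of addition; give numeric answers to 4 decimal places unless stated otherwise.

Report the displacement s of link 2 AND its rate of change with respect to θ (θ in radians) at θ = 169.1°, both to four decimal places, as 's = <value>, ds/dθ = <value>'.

seg 1 [0°–105.4°] cycloidal, h=22: full span → s += 22 → s = 22.0000
seg 2 [105.4°–191.8°] simple-harmonic, h=-6: θ=169.1° here. β=63.7, B=86.4. -6/2·(1 − cos(π·0.7373)) = -5.0348 → s = 16.9652
velocity in seg [105.4°–191.8°] (simple-harmonic), θ in radians: β = 63.7° = 1.1118 rad, B = 86.4° = 1.5080 rad; ds/dθ = (πh/(2B)) sin(πβ/B) = (π·(-6)/(2·1.5080)) sin(π·0.7373) = -4.592600 mm/rad

s = 16.9652, ds/dθ = -4.5926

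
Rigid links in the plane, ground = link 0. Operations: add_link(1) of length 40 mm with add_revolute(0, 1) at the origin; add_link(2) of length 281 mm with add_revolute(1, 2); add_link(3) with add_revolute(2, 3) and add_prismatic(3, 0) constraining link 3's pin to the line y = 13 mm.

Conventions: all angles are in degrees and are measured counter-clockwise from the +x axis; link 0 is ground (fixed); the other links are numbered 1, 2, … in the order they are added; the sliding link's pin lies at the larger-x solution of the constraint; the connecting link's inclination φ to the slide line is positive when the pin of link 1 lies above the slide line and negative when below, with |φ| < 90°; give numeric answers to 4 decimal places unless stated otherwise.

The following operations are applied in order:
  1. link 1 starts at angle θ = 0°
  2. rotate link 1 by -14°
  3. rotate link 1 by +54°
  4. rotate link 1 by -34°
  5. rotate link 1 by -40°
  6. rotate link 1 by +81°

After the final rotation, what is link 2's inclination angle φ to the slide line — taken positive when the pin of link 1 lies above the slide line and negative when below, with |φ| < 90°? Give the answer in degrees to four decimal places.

geometry: r = 40 mm, L = 281 mm, e = 13 mm; θ starts at 0°
rotate link 1 by -14°: θ ← 0° -14° = -14°
rotate link 1 by +54°: θ ← -14° +54° = 40°
rotate link 1 by -34°: θ ← 40° -34° = 6°
rotate link 1 by -40°: θ ← 6° -40° = -34°
rotate link 1 by +81°: θ ← -34° +81° = 47°
h = r sin θ − e = 29.254148 − 13 = 16.254148
sin φ = h / L = 16.254148 / 281 = 0.05784394
φ = arcsin(0.05784394) = 3.316065°

3.3161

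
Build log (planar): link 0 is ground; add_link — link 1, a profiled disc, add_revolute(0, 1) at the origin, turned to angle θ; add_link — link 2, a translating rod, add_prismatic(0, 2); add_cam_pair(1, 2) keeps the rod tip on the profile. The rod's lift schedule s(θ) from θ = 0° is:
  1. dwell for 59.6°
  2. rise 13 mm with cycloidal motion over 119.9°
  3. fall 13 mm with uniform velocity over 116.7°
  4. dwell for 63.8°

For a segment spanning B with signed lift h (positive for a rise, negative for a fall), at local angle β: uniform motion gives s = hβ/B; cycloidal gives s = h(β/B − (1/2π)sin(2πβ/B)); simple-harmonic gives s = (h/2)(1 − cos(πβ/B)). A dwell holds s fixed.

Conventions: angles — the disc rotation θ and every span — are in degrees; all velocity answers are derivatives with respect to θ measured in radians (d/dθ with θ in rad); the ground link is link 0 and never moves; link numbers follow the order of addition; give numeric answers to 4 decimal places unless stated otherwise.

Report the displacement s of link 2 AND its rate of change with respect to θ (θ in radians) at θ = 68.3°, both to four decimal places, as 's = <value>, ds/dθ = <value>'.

seg 1 [0°–59.6°] dwell: s stays 0.0000
seg 2 [59.6°–179.5°] cycloidal, h=13: θ=68.3° here. β=8.7, B=119.9. 13·(0.0726 − sin(2π·0.0726)/(2π)) = 0.0323 → s = 0.0323
velocity in seg [59.6°–179.5°] (cycloidal), θ in radians: β = 8.7° = 0.1518 rad, B = 119.9° = 2.0926 rad; ds/dθ = (h/B)(1 − cos(2πβ/B)) = (13/2.0926)(1 − cos(2π·0.0726)) = 0.634514 mm/rad

s = 0.0323, ds/dθ = 0.6345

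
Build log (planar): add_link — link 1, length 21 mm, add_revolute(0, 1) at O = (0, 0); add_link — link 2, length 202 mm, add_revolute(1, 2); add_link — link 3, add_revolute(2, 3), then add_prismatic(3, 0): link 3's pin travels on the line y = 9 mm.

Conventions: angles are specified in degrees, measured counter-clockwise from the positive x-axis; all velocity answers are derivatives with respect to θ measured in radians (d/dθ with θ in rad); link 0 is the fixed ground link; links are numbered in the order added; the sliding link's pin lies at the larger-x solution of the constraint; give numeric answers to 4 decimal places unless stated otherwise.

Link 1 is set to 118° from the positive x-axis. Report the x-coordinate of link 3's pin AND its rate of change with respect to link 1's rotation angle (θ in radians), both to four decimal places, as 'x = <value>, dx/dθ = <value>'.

geometry: r = 21 mm, L = 202 mm, e = 9 mm
crank pin P = (r cos θ, r sin θ) = (-9.858903, 18.541899)
h = r sin θ − e = 18.541899 − 9 = 9.541899
x = r cos θ + √(L² − h²) = -9.858903 + 201.774508 = 191.915605
dx/dθ = −r sin θ − h·r cos θ/√(L² − h²) (θ in radians; h = 9.541899) = -18.075673

x = 191.9156, dx/dθ = -18.0757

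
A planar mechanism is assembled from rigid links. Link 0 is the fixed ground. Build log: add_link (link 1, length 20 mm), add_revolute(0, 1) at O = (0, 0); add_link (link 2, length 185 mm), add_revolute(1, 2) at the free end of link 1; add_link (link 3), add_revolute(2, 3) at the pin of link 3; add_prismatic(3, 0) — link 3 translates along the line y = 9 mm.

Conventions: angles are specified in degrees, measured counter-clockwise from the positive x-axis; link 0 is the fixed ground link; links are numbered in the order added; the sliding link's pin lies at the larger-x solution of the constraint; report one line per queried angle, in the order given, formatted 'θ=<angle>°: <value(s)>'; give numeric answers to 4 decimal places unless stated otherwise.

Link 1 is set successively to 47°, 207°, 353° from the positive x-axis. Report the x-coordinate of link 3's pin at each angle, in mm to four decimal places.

geometry: r = 20 mm, L = 185 mm, e = 9 mm
θ=47°: crank pin P = (r cos θ, r sin θ) = (13.639967, 14.627074)
θ=47°: h = r sin θ − e = 14.627074 − 9 = 5.627074
θ=47°: x = r cos θ + √(L² − h²) = 13.639967 + 184.914402 = 198.554369
θ=207°: crank pin P = (r cos θ, r sin θ) = (-17.820130, -9.079810)
θ=207°: h = r sin θ − e = -9.079810 − 9 = -18.079810
θ=207°: x = r cos θ + √(L² − h²) = -17.820130 + 184.114422 = 166.294292
θ=353°: crank pin P = (r cos θ, r sin θ) = (19.850923, -2.437387)
θ=353°: h = r sin θ − e = -2.437387 − 9 = -11.437387
θ=353°: x = r cos θ + √(L² − h²) = 19.850923 + 184.646111 = 204.497034

θ=47°: 198.5544
θ=207°: 166.2943
θ=353°: 204.4970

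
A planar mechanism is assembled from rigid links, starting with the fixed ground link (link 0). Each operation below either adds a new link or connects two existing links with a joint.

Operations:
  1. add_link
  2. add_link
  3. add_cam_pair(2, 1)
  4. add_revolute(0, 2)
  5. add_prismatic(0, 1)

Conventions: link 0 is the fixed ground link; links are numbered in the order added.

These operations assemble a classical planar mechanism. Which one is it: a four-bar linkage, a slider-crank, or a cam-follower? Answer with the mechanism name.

links: 3 (incl. ground); joints: 1 revolute, 1 prismatic, 1 higher (cam) pair, forming one closed loop
3 links, revolute + prismatic + higher pair in one loop → cam-follower

cam-follower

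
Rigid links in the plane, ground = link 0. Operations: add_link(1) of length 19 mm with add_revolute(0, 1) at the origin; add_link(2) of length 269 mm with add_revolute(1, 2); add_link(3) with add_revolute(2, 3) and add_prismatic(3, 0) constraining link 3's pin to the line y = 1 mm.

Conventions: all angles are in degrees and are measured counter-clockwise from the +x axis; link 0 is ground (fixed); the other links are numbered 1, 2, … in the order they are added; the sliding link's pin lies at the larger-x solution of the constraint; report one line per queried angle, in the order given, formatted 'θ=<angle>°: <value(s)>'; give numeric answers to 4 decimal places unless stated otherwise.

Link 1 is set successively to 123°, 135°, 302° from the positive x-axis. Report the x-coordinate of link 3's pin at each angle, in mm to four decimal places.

geometry: r = 19 mm, L = 269 mm, e = 1 mm
θ=123°: crank pin P = (r cos θ, r sin θ) = (-10.348142, 15.934741)
θ=123°: h = r sin θ − e = 15.934741 − 1 = 14.934741
θ=123°: x = r cos θ + √(L² − h²) = -10.348142 + 268.585095 = 258.236954
θ=135°: crank pin P = (r cos θ, r sin θ) = (-13.435029, 13.435029)
θ=135°: h = r sin θ − e = 13.435029 − 1 = 12.435029
θ=135°: x = r cos θ + √(L² − h²) = -13.435029 + 268.712430 = 255.277401
θ=302°: crank pin P = (r cos θ, r sin θ) = (10.068466, -16.112914)
θ=302°: h = r sin θ − e = -16.112914 − 1 = -17.112914
θ=302°: x = r cos θ + √(L² − h²) = 10.068466 + 268.455114 = 278.523580

θ=123°: 258.2370
θ=135°: 255.2774
θ=302°: 278.5236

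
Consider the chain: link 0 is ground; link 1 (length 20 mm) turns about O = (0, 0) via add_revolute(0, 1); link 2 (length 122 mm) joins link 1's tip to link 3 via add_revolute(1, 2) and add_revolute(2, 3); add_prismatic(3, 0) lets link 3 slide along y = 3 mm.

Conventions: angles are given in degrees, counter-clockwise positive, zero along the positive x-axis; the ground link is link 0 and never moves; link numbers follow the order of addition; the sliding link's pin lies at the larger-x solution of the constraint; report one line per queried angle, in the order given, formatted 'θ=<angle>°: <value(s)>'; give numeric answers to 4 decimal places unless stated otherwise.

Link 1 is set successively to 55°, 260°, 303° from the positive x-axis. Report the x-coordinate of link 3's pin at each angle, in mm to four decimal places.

geometry: r = 20 mm, L = 122 mm, e = 3 mm
θ=55°: crank pin P = (r cos θ, r sin θ) = (11.471529, 16.383041)
θ=55°: h = r sin θ − e = 16.383041 − 3 = 13.383041
θ=55°: x = r cos θ + √(L² − h²) = 11.471529 + 121.263738 = 132.735267
θ=260°: crank pin P = (r cos θ, r sin θ) = (-3.472964, -19.696155)
θ=260°: h = r sin θ − e = -19.696155 − 3 = -22.696155
θ=260°: x = r cos θ + √(L² − h²) = -3.472964 + 119.870282 = 116.397319
θ=303°: crank pin P = (r cos θ, r sin θ) = (10.892781, -16.773411)
θ=303°: h = r sin θ − e = -16.773411 − 3 = -19.773411
θ=303°: x = r cos θ + √(L² − h²) = 10.892781 + 120.386927 = 131.279708

θ=55°: 132.7353
θ=260°: 116.3973
θ=303°: 131.2797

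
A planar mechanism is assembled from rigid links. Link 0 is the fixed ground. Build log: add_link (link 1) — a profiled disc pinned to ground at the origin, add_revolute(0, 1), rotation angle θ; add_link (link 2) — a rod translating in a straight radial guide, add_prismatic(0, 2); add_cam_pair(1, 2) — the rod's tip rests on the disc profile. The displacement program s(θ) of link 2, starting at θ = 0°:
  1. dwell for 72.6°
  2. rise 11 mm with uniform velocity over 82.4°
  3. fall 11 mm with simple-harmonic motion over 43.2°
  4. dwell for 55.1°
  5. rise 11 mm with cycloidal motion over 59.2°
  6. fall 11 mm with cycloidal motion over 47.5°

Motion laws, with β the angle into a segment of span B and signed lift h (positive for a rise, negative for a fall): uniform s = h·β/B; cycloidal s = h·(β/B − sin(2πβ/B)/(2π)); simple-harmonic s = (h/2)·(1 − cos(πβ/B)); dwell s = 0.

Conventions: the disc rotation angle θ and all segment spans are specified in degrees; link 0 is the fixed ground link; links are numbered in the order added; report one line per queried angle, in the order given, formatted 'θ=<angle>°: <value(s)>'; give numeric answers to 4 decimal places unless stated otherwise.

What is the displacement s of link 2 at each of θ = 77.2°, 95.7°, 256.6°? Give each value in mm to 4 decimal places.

seg 1 [0°–72.6°] dwell: s stays 0.0000
seg 2 [72.6°–155°] uniform, h=11: θ=77.2° here. β=4.6, B=82.4. 11·4.6/82.4 = 0.6141 → s = 0.6141
seg 2 [72.6°–155°] uniform, h=11: θ=95.7° here. β=23.1, B=82.4. 11·23.1/82.4 = 3.0837 → s = 3.0837
seg 2 [72.6°–155°] uniform, h=11: full span → s += 11 → s = 11.0000
seg 3 [155°–198.2°] simple-harmonic, h=-11: full span → s += -11 → s = 0.0000
seg 4 [198.2°–253.3°] dwell: s stays 0.0000
seg 5 [253.3°–312.5°] cycloidal, h=11: θ=256.6° here. β=3.3, B=59.2. 11·(0.0557 − sin(2π·0.0557)/(2π)) = 0.0125 → s = 0.0125

θ=77.2°: 0.6141
θ=95.7°: 3.0837
θ=256.6°: 0.0125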